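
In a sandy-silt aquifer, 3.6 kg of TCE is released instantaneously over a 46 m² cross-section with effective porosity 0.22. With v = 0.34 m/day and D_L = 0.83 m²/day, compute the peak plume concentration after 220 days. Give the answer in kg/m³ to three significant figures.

0.00743 kg/m³

The peak of an instantaneous 1D plume sits at x = vt; there the Gaussian factor is 1 and C_max = M/(n_e·A·√(4πDt)), where n_e·A is the pore area the mass is dissolved in.
√(4πDt) = √(4π × 0.83 × 220) = 47.90 m, so C_max = 3.6/(0.22 × 46 × 47.90) = 0.00743 kg/m³.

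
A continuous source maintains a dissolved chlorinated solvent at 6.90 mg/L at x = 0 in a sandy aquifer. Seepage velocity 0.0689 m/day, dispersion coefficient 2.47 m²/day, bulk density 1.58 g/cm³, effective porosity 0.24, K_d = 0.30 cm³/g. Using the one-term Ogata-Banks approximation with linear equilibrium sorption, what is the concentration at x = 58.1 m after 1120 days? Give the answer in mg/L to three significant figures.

1.57 mg/L

Retardation factor R = 1 + ρ_b·K_d/n = 1 + 1.58 × 0.30/0.24 = 2.975.
Sorption retards both mechanisms: v_R = v/R = 0.02316 m/day, D_R = D/R = 0.8303 m²/day.
v_R·t = 0.02316 × 1120 = 25.9392 m; 2√(D_R t) = 60.99 m; argument = (58.1 − 25.9392)/60.99 = 0.5273.
C = C₀ × ½·erfc(0.5273) = 6.90 × 0.2279 = 1.57 mg/L.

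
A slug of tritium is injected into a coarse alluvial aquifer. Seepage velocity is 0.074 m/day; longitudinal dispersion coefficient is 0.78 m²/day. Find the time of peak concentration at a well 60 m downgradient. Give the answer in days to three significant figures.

681 days

For the 1D instantaneous-source solution, setting ∂C/∂t = 0 at fixed x gives v²t² + 2Dt − x² = 0, so t = (√(D² + v²x²) − D)/v².
√(D² + v²x²) = √(0.78² + 0.074² × 60²) = 4.508; v² = 0.005476.
t = (4.508 − 0.78)/0.005476 = 681 days (vs. the pure-advection estimate x/v = 811 d).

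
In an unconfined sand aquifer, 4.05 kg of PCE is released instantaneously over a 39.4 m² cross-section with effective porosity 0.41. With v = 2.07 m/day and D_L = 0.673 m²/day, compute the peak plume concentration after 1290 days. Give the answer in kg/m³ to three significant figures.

The peak of an instantaneous 1D plume sits at x = vt; there the Gaussian factor is 1 and C_max = M/(n_e·A·√(4πDt)), where n_e·A is the pore area the mass is dissolved in.
√(4πDt) = √(4π × 0.673 × 1290) = 104.4 m, so C_max = 4.05/(0.41 × 39.4 × 104.4) = 0.00240 kg/m³.

0.00240 kg/m³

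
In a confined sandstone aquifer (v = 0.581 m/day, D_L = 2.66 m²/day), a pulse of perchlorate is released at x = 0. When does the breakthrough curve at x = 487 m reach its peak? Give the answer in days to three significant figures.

830 days

For the 1D instantaneous-source solution, setting ∂C/∂t = 0 at fixed x gives v²t² + 2Dt − x² = 0, so t = (√(D² + v²x²) − D)/v².
√(D² + v²x²) = √(2.66² + 0.581² × 487²) = 283.0; v² = 0.337561.
t = (283.0 − 2.66)/0.337561 = 830 days (vs. the pure-advection estimate x/v = 838 d).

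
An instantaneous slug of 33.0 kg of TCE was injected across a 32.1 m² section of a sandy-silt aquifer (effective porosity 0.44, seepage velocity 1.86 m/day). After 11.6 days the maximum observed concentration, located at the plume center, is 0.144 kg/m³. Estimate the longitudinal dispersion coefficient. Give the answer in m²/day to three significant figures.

1.81 m²/day

At the plume center C_max = M/(n_e·A·√(4πDt)), so D = M²/(4πt·(n_e·A·C_max)²).
n_e·A·C_max = 0.44 × 32.1 × 0.144 = 2.034 kg/m.
D = 33.0²/(4π × 11.6 × 2.034²) = 1.81 m²/day.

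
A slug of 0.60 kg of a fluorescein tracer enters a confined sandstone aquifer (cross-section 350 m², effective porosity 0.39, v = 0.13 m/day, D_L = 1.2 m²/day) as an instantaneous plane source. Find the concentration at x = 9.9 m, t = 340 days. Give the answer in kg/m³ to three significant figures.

2.99e-05 kg/m³

For an instantaneous plane source, C(x,t) = M/(n_e·A·√(4πDt)) · exp(−(x−vt)²/(4Dt)), with n_e·A the pore (flow) area.
Plume center vt = 0.13 × 340 = 44.2 m, so the well at 9.9 m is 34.3 m upgradient of the peak.
√(4πDt) = 71.60 m, giving peak height M/(n_e·A·√(4πDt)) = 0.60/(0.39 × 350 × 71.60) = 6.139e-05 kg/m³.
(x−vt)²/(4Dt) = (-34.3)²/(4 × 1.2 × 340) = 0.7209; exp(−0.7209) = 0.4863.
C = 6.139e-05 × 0.4863 = 2.99e-05 kg/m³.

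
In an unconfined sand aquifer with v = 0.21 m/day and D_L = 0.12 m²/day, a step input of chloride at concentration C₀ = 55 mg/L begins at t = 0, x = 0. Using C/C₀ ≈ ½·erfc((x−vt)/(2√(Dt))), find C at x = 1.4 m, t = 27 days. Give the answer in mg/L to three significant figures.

For a continuous step input, C/C₀ ≈ ½·erfc((x−vt)/(2√(Dt))).
vt = 0.21 × 27 = 5.67 m and 2√(Dt) = 2√(0.12 × 27) = 3.600 m.
Argument (x−vt)/(2√(Dt)) = (1.4 − 5.67)/3.600 = -1.186; ½·erfc(-1.186) = 0.9533.
C = 55 × 0.9533 = 52.4 mg/L.

52.4 mg/L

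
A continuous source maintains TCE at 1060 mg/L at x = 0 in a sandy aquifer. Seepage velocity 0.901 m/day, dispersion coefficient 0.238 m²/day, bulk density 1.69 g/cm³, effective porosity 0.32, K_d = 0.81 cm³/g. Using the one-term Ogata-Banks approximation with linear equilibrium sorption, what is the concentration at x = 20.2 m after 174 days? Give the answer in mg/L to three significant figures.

1050 mg/L

Retardation factor R = 1 + ρ_b·K_d/n = 1 + 1.69 × 0.81/0.32 = 5.278.
Sorption retards both mechanisms: v_R = v/R = 0.1707 m/day, D_R = D/R = 0.04509 m²/day.
v_R·t = 0.1707 × 174 = 29.7018 m; 2√(D_R t) = 5.602 m; argument = (20.2 − 29.7018)/5.602 = -1.696.
C = C₀ × ½·erfc(-1.696) = 1060 × 0.9918 = 1050 mg/L.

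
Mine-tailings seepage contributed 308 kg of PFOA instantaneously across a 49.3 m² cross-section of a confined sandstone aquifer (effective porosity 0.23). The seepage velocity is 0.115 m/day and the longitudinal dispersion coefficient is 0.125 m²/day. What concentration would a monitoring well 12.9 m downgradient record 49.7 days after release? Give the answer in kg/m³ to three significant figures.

For an instantaneous plane source, C(x,t) = M/(n_e·A·√(4πDt)) · exp(−(x−vt)²/(4Dt)), with n_e·A the pore (flow) area.
Plume center vt = 0.115 × 49.7 = 5.7155 m, so the well at 12.9 m is 7.1845 m downgradient of the peak.
√(4πDt) = 8.836 m, giving peak height M/(n_e·A·√(4πDt)) = 308/(0.23 × 49.3 × 8.836) = 3.074 kg/m³.
(x−vt)²/(4Dt) = (7.1845)²/(4 × 0.125 × 49.7) = 2.077; exp(−2.077) = 0.1253.
C = 3.074 × 0.1253 = 0.385 kg/m³.

0.385 kg/m³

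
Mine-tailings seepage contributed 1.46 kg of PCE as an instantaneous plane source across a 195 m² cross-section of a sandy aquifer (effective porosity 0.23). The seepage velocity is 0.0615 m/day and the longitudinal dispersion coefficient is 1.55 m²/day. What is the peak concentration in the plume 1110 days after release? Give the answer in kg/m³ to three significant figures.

0.000221 kg/m³

The peak of an instantaneous 1D plume sits at x = vt; there the Gaussian factor is 1 and C_max = M/(n_e·A·√(4πDt)), where n_e·A is the pore area the mass is dissolved in.
√(4πDt) = √(4π × 1.55 × 1110) = 147.0 m, so C_max = 1.46/(0.23 × 195 × 147.0) = 0.000221 kg/m³.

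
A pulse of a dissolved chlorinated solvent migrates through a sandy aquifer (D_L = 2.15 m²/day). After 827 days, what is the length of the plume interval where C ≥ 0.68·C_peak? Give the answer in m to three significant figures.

The plume is Gaussian with σ = √(2Dt) = √(2 × 2.15 × 827) = 59.63 m.
C/C_peak = exp(−Δx²/(2σ²)) = 0.68 ⇒ Δx = σ·√(−2 ln 0.68) = 59.63 × 0.8783 = 52.37 m.
Width = 2Δx = 105 m.

105 m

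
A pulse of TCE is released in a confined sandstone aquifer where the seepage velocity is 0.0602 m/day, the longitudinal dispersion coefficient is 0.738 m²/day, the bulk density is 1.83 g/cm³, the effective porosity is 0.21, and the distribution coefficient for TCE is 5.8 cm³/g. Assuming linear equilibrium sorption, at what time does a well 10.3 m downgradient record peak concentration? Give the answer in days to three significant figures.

Retardation factor R = 1 + ρ_b·K_d/n = 1 + 1.83 × 5.8/0.21 = 51.54.
Sorption retards both mechanisms: v_R = v/R = 0.001168 m/day, D_R = D/R = 0.01432 m²/day.
Peak time from v_R²t² + 2D_R t − x² = 0: t = (√(D_R² + v_R²x²) − D_R)/v_R².
√(D_R² + v_R²x²) = √(0.01432² + 0.001168² × 10.3²) = 0.01870; v_R² = 1.364e-06.
t = (0.01870 − 0.01432)/1.364e-06 = 3210 days.

3210 days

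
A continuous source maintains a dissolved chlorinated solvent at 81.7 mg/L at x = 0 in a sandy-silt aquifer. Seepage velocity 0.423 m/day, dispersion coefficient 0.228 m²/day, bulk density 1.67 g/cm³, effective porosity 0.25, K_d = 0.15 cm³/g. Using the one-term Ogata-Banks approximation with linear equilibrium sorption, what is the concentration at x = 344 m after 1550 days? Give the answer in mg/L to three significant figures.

Retardation factor R = 1 + ρ_b·K_d/n = 1 + 1.67 × 0.15/0.25 = 2.002.
Sorption retards both mechanisms: v_R = v/R = 0.2113 m/day, D_R = D/R = 0.1139 m²/day.
v_R·t = 0.2113 × 1550 = 327.515 m; 2√(D_R t) = 26.57 m; argument = (344 − 327.515)/26.57 = 0.6204.
C = C₀ × ½·erfc(0.6204) = 81.7 × 0.1901 = 15.5 mg/L.

15.5 mg/L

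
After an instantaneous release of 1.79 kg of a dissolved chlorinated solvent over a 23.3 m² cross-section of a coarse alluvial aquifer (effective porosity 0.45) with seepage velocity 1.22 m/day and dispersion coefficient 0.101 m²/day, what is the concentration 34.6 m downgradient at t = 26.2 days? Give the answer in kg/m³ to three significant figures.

0.0154 kg/m³

For an instantaneous plane source, C(x,t) = M/(n_e·A·√(4πDt)) · exp(−(x−vt)²/(4Dt)), with n_e·A the pore (flow) area.
Plume center vt = 1.22 × 26.2 = 31.964 m, so the well at 34.6 m is 2.636 m downgradient of the peak.
√(4πDt) = 5.767 m, giving peak height M/(n_e·A·√(4πDt)) = 1.79/(0.45 × 23.3 × 5.767) = 0.02960 kg/m³.
(x−vt)²/(4Dt) = (2.636)²/(4 × 0.101 × 26.2) = 0.6565; exp(−0.6565) = 0.5187.
C = 0.02960 × 0.5187 = 0.0154 kg/m³.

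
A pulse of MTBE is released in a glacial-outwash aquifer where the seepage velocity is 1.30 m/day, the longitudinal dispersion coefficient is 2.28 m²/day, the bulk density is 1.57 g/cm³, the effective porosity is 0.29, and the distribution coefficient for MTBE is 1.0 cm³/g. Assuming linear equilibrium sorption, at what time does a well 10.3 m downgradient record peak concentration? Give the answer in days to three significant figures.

42.9 days

Retardation factor R = 1 + ρ_b·K_d/n = 1 + 1.57 × 1.0/0.29 = 6.414.
Sorption retards both mechanisms: v_R = v/R = 0.2027 m/day, D_R = D/R = 0.3555 m²/day.
Peak time from v_R²t² + 2D_R t − x² = 0: t = (√(D_R² + v_R²x²) − D_R)/v_R².
√(D_R² + v_R²x²) = √(0.3555² + 0.2027² × 10.3²) = 2.118; v_R² = 0.04109.
t = (2.118 − 0.3555)/0.04109 = 42.9 days.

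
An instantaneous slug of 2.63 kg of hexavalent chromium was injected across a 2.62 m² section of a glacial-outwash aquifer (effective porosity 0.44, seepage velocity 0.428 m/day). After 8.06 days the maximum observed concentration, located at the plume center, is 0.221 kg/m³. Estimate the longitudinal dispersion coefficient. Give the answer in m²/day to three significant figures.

1.05 m²/day

At the plume center C_max = M/(n_e·A·√(4πDt)), so D = M²/(4πt·(n_e·A·C_max)²).
n_e·A·C_max = 0.44 × 2.62 × 0.221 = 0.2548 kg/m.
D = 2.63²/(4π × 8.06 × 0.2548²) = 1.05 m²/day.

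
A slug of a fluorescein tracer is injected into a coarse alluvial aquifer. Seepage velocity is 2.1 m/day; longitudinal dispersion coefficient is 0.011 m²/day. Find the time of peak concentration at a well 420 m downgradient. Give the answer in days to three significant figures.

For the 1D instantaneous-source solution, setting ∂C/∂t = 0 at fixed x gives v²t² + 2Dt − x² = 0, so t = (√(D² + v²x²) − D)/v².
√(D² + v²x²) = √(0.011² + 2.1² × 420²) = 882.0; v² = 4.41.
t = (882.0 − 0.011)/4.41 = 200 days (vs. the pure-advection estimate x/v = 200 d).

200 days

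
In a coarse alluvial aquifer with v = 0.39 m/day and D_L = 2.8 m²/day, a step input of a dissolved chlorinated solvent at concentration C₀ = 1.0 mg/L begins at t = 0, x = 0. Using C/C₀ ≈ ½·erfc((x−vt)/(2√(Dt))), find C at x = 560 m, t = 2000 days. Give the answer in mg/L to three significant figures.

0.981 mg/L

For a continuous step input, C/C₀ ≈ ½·erfc((x−vt)/(2√(Dt))).
vt = 0.39 × 2000 = 780 m and 2√(Dt) = 2√(2.8 × 2000) = 149.7 m.
Argument (x−vt)/(2√(Dt)) = (560 − 780)/149.7 = -1.470; ½·erfc(-1.470) = 0.9812.
C = 1.0 × 0.9812 = 0.981 mg/L.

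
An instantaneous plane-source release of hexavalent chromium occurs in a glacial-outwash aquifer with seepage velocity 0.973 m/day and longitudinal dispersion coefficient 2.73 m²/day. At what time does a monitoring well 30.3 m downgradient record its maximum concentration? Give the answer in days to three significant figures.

28.4 days

For the 1D instantaneous-source solution, setting ∂C/∂t = 0 at fixed x gives v²t² + 2Dt − x² = 0, so t = (√(D² + v²x²) − D)/v².
√(D² + v²x²) = √(2.73² + 0.973² × 30.3²) = 29.61; v² = 0.946729.
t = (29.61 − 2.73)/0.946729 = 28.4 days (vs. the pure-advection estimate x/v = 31.1 d).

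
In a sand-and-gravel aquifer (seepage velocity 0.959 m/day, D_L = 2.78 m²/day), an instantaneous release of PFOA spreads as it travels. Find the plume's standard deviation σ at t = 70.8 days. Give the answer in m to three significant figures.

19.8 m

Dispersive spreading gives a Gaussian with σ² = 2Dt; advection only shifts the center.
σ = √(2 × 2.78 × 70.8) = 19.8 m.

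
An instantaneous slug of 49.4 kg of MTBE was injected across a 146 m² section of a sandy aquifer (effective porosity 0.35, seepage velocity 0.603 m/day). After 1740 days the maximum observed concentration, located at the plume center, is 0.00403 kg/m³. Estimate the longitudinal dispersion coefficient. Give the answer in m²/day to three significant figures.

At the plume center C_max = M/(n_e·A·√(4πDt)), so D = M²/(4πt·(n_e·A·C_max)²).
n_e·A·C_max = 0.35 × 146 × 0.00403 = 0.2059 kg/m.
D = 49.4²/(4π × 1740 × 0.2059²) = 2.63 m²/day.

2.63 m²/day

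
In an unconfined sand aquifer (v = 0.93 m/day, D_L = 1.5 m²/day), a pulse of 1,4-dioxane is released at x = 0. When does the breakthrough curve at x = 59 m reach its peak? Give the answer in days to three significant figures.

61.7 days

For the 1D instantaneous-source solution, setting ∂C/∂t = 0 at fixed x gives v²t² + 2Dt − x² = 0, so t = (√(D² + v²x²) − D)/v².
√(D² + v²x²) = √(1.5² + 0.93² × 59²) = 54.89; v² = 0.8649.
t = (54.89 − 1.5)/0.8649 = 61.7 days (vs. the pure-advection estimate x/v = 63.4 d).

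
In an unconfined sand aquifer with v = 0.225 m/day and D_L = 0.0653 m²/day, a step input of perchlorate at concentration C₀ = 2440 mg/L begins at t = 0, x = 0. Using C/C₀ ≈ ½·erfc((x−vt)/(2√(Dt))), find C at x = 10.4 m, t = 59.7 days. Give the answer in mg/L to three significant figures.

2100 mg/L

For a continuous step input, C/C₀ ≈ ½·erfc((x−vt)/(2√(Dt))).
vt = 0.225 × 59.7 = 13.4325 m and 2√(Dt) = 2√(0.0653 × 59.7) = 3.949 m.
Argument (x−vt)/(2√(Dt)) = (10.4 − 13.4325)/3.949 = -0.7679; ½·erfc(-0.7679) = 0.8613.
C = 2440 × 0.8613 = 2100 mg/L.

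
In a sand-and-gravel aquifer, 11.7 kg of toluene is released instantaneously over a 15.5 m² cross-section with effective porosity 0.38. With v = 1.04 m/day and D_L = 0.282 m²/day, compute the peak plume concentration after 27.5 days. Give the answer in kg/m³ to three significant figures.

The peak of an instantaneous 1D plume sits at x = vt; there the Gaussian factor is 1 and C_max = M/(n_e·A·√(4πDt)), where n_e·A is the pore area the mass is dissolved in.
√(4πDt) = √(4π × 0.282 × 27.5) = 9.872 m, so C_max = 11.7/(0.38 × 15.5 × 9.872) = 0.201 kg/m³.

0.201 kg/m³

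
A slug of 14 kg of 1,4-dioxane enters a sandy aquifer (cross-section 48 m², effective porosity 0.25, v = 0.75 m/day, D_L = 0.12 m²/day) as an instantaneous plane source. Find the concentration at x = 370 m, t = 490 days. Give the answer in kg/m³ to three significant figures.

For an instantaneous plane source, C(x,t) = M/(n_e·A·√(4πDt)) · exp(−(x−vt)²/(4Dt)), with n_e·A the pore (flow) area.
Plume center vt = 0.75 × 490 = 367.5 m, so the well at 370 m is 2.5 m downgradient of the peak.
√(4πDt) = 27.18 m, giving peak height M/(n_e·A·√(4πDt)) = 14/(0.25 × 48 × 27.18) = 0.04292 kg/m³.
(x−vt)²/(4Dt) = (2.5)²/(4 × 0.12 × 490) = 0.02657; exp(−0.02657) = 0.9738.
C = 0.04292 × 0.9738 = 0.0418 kg/m³.

0.0418 kg/m³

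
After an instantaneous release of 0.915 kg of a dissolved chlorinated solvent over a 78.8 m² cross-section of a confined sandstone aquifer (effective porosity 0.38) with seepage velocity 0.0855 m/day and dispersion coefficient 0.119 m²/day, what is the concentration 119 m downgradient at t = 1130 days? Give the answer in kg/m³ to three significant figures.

0.000293 kg/m³

For an instantaneous plane source, C(x,t) = M/(n_e·A·√(4πDt)) · exp(−(x−vt)²/(4Dt)), with n_e·A the pore (flow) area.
Plume center vt = 0.0855 × 1130 = 96.615 m, so the well at 119 m is 22.385 m downgradient of the peak.
√(4πDt) = 41.11 m, giving peak height M/(n_e·A·√(4πDt)) = 0.915/(0.38 × 78.8 × 41.11) = 0.0007433 kg/m³.
(x−vt)²/(4Dt) = (22.385)²/(4 × 0.119 × 1130) = 0.9316; exp(−0.9316) = 0.3939.
C = 0.0007433 × 0.3939 = 0.000293 kg/m³.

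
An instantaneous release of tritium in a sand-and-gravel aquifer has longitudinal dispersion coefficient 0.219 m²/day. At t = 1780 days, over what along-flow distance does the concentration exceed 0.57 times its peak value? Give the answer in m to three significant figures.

59.2 m

The plume is Gaussian with σ = √(2Dt) = √(2 × 0.219 × 1780) = 27.92 m.
C/C_peak = exp(−Δx²/(2σ²)) = 0.57 ⇒ Δx = σ·√(−2 ln 0.57) = 27.92 × 1.060 = 29.60 m.
Width = 2Δx = 59.2 m.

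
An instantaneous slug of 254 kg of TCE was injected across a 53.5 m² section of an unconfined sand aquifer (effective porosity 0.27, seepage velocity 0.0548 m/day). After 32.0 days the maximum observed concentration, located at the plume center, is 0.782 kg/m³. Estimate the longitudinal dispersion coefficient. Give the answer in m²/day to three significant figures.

At the plume center C_max = M/(n_e·A·√(4πDt)), so D = M²/(4πt·(n_e·A·C_max)²).
n_e·A·C_max = 0.27 × 53.5 × 0.782 = 11.30 kg/m.
D = 254²/(4π × 32.0 × 11.30²) = 1.26 m²/day.

1.26 m²/day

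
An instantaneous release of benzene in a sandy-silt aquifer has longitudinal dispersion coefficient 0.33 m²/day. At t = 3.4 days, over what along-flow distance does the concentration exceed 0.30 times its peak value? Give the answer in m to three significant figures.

4.65 m

The plume is Gaussian with σ = √(2Dt) = √(2 × 0.33 × 3.4) = 1.498 m.
C/C_peak = exp(−Δx²/(2σ²)) = 0.30 ⇒ Δx = σ·√(−2 ln 0.30) = 1.498 × 1.552 = 2.325 m.
Width = 2Δx = 4.65 m.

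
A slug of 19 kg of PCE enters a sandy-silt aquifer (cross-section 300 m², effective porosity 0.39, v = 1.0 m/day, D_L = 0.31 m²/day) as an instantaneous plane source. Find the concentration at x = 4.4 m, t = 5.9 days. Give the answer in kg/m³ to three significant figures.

0.0249 kg/m³

For an instantaneous plane source, C(x,t) = M/(n_e·A·√(4πDt)) · exp(−(x−vt)²/(4Dt)), with n_e·A the pore (flow) area.
Plume center vt = 1.0 × 5.9 = 5.9 m, so the well at 4.4 m is 1.5 m upgradient of the peak.
√(4πDt) = 4.794 m, giving peak height M/(n_e·A·√(4πDt)) = 19/(0.39 × 300 × 4.794) = 0.03387 kg/m³.
(x−vt)²/(4Dt) = (-1.5)²/(4 × 0.31 × 5.9) = 0.3075; exp(−0.3075) = 0.7353.
C = 0.03387 × 0.7353 = 0.0249 kg/m³.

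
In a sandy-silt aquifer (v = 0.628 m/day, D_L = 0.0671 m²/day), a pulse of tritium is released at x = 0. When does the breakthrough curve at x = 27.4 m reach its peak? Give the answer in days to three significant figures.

For the 1D instantaneous-source solution, setting ∂C/∂t = 0 at fixed x gives v²t² + 2Dt − x² = 0, so t = (√(D² + v²x²) − D)/v².
√(D² + v²x²) = √(0.0671² + 0.628² × 27.4²) = 17.21; v² = 0.394384.
t = (17.21 − 0.0671)/0.394384 = 43.5 days (vs. the pure-advection estimate x/v = 43.6 d).

43.5 days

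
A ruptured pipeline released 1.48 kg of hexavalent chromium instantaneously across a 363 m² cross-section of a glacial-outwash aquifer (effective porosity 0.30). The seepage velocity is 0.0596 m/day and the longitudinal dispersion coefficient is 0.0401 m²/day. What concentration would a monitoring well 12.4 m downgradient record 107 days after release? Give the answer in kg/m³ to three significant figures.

0.000224 kg/m³

For an instantaneous plane source, C(x,t) = M/(n_e·A·√(4πDt)) · exp(−(x−vt)²/(4Dt)), with n_e·A the pore (flow) area.
Plume center vt = 0.0596 × 107 = 6.3772 m, so the well at 12.4 m is 6.0228 m downgradient of the peak.
√(4πDt) = 7.343 m, giving peak height M/(n_e·A·√(4πDt)) = 1.48/(0.30 × 363 × 7.343) = 0.001851 kg/m³.
(x−vt)²/(4Dt) = (6.0228)²/(4 × 0.0401 × 107) = 2.114; exp(−2.114) = 0.1208.
C = 0.001851 × 0.1208 = 0.000224 kg/m³.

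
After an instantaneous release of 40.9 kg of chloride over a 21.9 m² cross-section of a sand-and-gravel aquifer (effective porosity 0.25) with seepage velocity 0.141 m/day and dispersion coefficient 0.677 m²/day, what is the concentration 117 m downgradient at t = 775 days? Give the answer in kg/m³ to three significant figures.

0.0894 kg/m³

For an instantaneous plane source, C(x,t) = M/(n_e·A·√(4πDt)) · exp(−(x−vt)²/(4Dt)), with n_e·A the pore (flow) area.
Plume center vt = 0.141 × 775 = 109.275 m, so the well at 117 m is 7.725 m downgradient of the peak.
√(4πDt) = 81.20 m, giving peak height M/(n_e·A·√(4πDt)) = 40.9/(0.25 × 21.9 × 81.20) = 0.09200 kg/m³.
(x−vt)²/(4Dt) = (7.725)²/(4 × 0.677 × 775) = 0.02843; exp(−0.02843) = 0.9720.
C = 0.09200 × 0.9720 = 0.0894 kg/m³.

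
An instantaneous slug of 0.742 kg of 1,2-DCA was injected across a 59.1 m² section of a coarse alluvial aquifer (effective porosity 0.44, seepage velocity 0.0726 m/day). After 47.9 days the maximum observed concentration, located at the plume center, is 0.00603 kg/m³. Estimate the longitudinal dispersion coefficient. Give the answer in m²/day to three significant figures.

At the plume center C_max = M/(n_e·A·√(4πDt)), so D = M²/(4πt·(n_e·A·C_max)²).
n_e·A·C_max = 0.44 × 59.1 × 0.00603 = 0.1568 kg/m.
D = 0.742²/(4π × 47.9 × 0.1568²) = 0.0372 m²/day.

0.0372 m²/day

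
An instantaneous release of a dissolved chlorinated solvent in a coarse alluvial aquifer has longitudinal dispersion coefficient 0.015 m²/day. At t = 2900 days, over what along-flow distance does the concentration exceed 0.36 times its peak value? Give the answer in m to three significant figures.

26.7 m

The plume is Gaussian with σ = √(2Dt) = √(2 × 0.015 × 2900) = 9.327 m.
C/C_peak = exp(−Δx²/(2σ²)) = 0.36 ⇒ Δx = σ·√(−2 ln 0.36) = 9.327 × 1.429 = 13.33 m.
Width = 2Δx = 26.7 m.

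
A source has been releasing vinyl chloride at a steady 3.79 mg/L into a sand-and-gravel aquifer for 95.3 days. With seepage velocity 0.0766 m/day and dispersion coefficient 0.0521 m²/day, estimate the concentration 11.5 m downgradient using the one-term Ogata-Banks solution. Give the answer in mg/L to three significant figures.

For a continuous step input, C/C₀ ≈ ½·erfc((x−vt)/(2√(Dt))).
vt = 0.0766 × 95.3 = 7.29998 m and 2√(Dt) = 2√(0.0521 × 95.3) = 4.457 m.
Argument (x−vt)/(2√(Dt)) = (11.5 − 7.29998)/4.457 = 0.9423; ½·erfc(0.9423) = 0.09133.
C = 3.79 × 0.09133 = 0.346 mg/L.

0.346 mg/L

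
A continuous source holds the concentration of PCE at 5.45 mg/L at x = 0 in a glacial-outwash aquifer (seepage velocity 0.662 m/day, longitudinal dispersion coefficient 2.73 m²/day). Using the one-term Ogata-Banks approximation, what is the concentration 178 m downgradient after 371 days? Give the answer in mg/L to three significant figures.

5.09 mg/L

For a continuous step input, C/C₀ ≈ ½·erfc((x−vt)/(2√(Dt))).
vt = 0.662 × 371 = 245.602 m and 2√(Dt) = 2√(2.73 × 371) = 63.65 m.
Argument (x−vt)/(2√(Dt)) = (178 − 245.602)/63.65 = -1.062; ½·erfc(-1.062) = 0.9334.
C = 5.45 × 0.9334 = 5.09 mg/L.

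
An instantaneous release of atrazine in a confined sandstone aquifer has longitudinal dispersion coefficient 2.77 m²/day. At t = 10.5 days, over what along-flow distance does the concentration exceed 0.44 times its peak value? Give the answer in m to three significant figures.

19.5 m

The plume is Gaussian with σ = √(2Dt) = √(2 × 2.77 × 10.5) = 7.627 m.
C/C_peak = exp(−Δx²/(2σ²)) = 0.44 ⇒ Δx = σ·√(−2 ln 0.44) = 7.627 × 1.281 = 9.770 m.
Width = 2Δx = 19.5 m.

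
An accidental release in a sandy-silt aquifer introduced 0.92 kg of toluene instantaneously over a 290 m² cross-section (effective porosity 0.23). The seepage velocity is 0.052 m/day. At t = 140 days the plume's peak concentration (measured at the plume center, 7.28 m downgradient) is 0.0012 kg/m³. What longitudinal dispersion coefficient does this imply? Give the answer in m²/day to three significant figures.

0.0751 m²/day

At the plume center C_max = M/(n_e·A·√(4πDt)), so D = M²/(4πt·(n_e·A·C_max)²).
n_e·A·C_max = 0.23 × 290 × 0.0012 = 0.08004 kg/m.
D = 0.92²/(4π × 140 × 0.08004²) = 0.0751 m²/day.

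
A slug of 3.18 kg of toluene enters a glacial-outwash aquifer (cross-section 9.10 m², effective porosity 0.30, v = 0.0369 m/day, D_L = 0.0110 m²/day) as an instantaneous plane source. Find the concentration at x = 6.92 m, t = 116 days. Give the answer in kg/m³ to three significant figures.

For an instantaneous plane source, C(x,t) = M/(n_e·A·√(4πDt)) · exp(−(x−vt)²/(4Dt)), with n_e·A the pore (flow) area.
Plume center vt = 0.0369 × 116 = 4.2804 m, so the well at 6.92 m is 2.6396 m downgradient of the peak.
√(4πDt) = 4.004 m, giving peak height M/(n_e·A·√(4πDt)) = 3.18/(0.30 × 9.10 × 4.004) = 0.2909 kg/m³.
(x−vt)²/(4Dt) = (2.6396)²/(4 × 0.0110 × 116) = 1.365; exp(−1.365) = 0.2554.
C = 0.2909 × 0.2554 = 0.0743 kg/m³.

0.0743 kg/m³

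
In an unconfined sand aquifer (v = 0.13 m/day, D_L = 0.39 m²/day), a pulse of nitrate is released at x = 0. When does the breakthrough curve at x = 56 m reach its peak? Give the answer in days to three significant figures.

408 days

For the 1D instantaneous-source solution, setting ∂C/∂t = 0 at fixed x gives v²t² + 2Dt − x² = 0, so t = (√(D² + v²x²) − D)/v².
√(D² + v²x²) = √(0.39² + 0.13² × 56²) = 7.290; v² = 0.0169.
t = (7.290 − 0.39)/0.0169 = 408 days (vs. the pure-advection estimate x/v = 431 d).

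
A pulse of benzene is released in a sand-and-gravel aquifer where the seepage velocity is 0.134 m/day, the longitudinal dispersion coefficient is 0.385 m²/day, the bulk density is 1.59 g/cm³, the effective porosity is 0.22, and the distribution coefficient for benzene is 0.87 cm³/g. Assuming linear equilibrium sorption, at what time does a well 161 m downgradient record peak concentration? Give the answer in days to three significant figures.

8600 days

Retardation factor R = 1 + ρ_b·K_d/n = 1 + 1.59 × 0.87/0.22 = 7.288.
Sorption retards both mechanisms: v_R = v/R = 0.01839 m/day, D_R = D/R = 0.05283 m²/day.
Peak time from v_R²t² + 2D_R t − x² = 0: t = (√(D_R² + v_R²x²) − D_R)/v_R².
√(D_R² + v_R²x²) = √(0.05283² + 0.01839² × 161²) = 2.961; v_R² = 0.0003382.
t = (2.961 − 0.05283)/0.0003382 = 8600 days.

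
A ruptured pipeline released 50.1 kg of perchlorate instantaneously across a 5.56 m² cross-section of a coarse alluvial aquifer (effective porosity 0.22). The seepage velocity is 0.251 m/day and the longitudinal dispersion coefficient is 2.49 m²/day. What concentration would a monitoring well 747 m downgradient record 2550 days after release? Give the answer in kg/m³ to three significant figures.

For an instantaneous plane source, C(x,t) = M/(n_e·A·√(4πDt)) · exp(−(x−vt)²/(4Dt)), with n_e·A the pore (flow) area.
Plume center vt = 0.251 × 2550 = 640.05 m, so the well at 747 m is 106.95 m downgradient of the peak.
√(4πDt) = 282.5 m, giving peak height M/(n_e·A·√(4πDt)) = 50.1/(0.22 × 5.56 × 282.5) = 0.1450 kg/m³.
(x−vt)²/(4Dt) = (106.95)²/(4 × 2.49 × 2550) = 0.4504; exp(−0.4504) = 0.6374.
C = 0.1450 × 0.6374 = 0.0924 kg/m³.

0.0924 kg/m³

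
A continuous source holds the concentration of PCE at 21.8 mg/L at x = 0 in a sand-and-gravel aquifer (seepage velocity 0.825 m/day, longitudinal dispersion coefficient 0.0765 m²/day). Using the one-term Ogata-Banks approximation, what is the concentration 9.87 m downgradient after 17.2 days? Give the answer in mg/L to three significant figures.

21.7 mg/L

For a continuous step input, C/C₀ ≈ ½·erfc((x−vt)/(2√(Dt))).
vt = 0.825 × 17.2 = 14.19 m and 2√(Dt) = 2√(0.0765 × 17.2) = 2.294 m.
Argument (x−vt)/(2√(Dt)) = (9.87 − 14.19)/2.294 = -1.883; ½·erfc(-1.883) = 0.9961.
C = 21.8 × 0.9961 = 21.7 mg/L.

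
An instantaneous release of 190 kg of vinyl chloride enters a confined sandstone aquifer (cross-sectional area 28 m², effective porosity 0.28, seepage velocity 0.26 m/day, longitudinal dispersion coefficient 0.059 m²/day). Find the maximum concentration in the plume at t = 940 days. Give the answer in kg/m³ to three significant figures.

The peak of an instantaneous 1D plume sits at x = vt; there the Gaussian factor is 1 and C_max = M/(n_e·A·√(4πDt)), where n_e·A is the pore area the mass is dissolved in.
√(4πDt) = √(4π × 0.059 × 940) = 26.40 m, so C_max = 190/(0.28 × 28 × 26.40) = 0.918 kg/m³.

0.918 kg/m³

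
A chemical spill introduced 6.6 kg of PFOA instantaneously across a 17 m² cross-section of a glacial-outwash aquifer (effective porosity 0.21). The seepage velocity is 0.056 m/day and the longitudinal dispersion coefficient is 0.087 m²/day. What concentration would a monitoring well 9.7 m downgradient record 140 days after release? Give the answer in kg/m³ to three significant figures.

For an instantaneous plane source, C(x,t) = M/(n_e·A·√(4πDt)) · exp(−(x−vt)²/(4Dt)), with n_e·A the pore (flow) area.
Plume center vt = 0.056 × 140 = 7.84 m, so the well at 9.7 m is 1.86 m downgradient of the peak.
√(4πDt) = 12.37 m, giving peak height M/(n_e·A·√(4πDt)) = 6.6/(0.21 × 17 × 12.37) = 0.1495 kg/m³.
(x−vt)²/(4Dt) = (1.86)²/(4 × 0.087 × 140) = 0.07101; exp(−0.07101) = 0.9315.
C = 0.1495 × 0.9315 = 0.139 kg/m³.

0.139 kg/m³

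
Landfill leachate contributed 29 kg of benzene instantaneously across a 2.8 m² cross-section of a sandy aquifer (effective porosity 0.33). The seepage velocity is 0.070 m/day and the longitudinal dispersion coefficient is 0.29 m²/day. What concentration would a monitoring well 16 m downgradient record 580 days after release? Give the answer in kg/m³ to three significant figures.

0.278 kg/m³

For an instantaneous plane source, C(x,t) = M/(n_e·A·√(4πDt)) · exp(−(x−vt)²/(4Dt)), with n_e·A the pore (flow) area.
Plume center vt = 0.070 × 580 = 40.6 m, so the well at 16 m is 24.6 m upgradient of the peak.
√(4πDt) = 45.97 m, giving peak height M/(n_e·A·√(4πDt)) = 29/(0.33 × 2.8 × 45.97) = 0.6827 kg/m³.
(x−vt)²/(4Dt) = (-24.6)²/(4 × 0.29 × 580) = 0.8995; exp(−0.8995) = 0.4068.
C = 0.6827 × 0.4068 = 0.278 kg/m³.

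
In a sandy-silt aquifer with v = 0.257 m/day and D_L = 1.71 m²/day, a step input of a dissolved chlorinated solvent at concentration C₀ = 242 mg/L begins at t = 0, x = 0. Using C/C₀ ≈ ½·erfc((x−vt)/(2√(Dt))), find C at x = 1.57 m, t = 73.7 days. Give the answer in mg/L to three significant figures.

209 mg/L

For a continuous step input, C/C₀ ≈ ½·erfc((x−vt)/(2√(Dt))).
vt = 0.257 × 73.7 = 18.9409 m and 2√(Dt) = 2√(1.71 × 73.7) = 22.45 m.
Argument (x−vt)/(2√(Dt)) = (1.57 − 18.9409)/22.45 = -0.7738; ½·erfc(-0.7738) = 0.8631.
C = 242 × 0.8631 = 209 mg/L.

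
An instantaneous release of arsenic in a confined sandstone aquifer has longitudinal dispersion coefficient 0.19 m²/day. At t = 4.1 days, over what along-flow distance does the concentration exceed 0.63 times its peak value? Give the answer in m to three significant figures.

2.40 m

The plume is Gaussian with σ = √(2Dt) = √(2 × 0.19 × 4.1) = 1.248 m.
C/C_peak = exp(−Δx²/(2σ²)) = 0.63 ⇒ Δx = σ·√(−2 ln 0.63) = 1.248 × 0.9613 = 1.200 m.
Width = 2Δx = 2.40 m.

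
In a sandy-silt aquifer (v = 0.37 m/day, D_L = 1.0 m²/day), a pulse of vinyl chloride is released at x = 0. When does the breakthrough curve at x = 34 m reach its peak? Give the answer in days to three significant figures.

84.9 days

For the 1D instantaneous-source solution, setting ∂C/∂t = 0 at fixed x gives v²t² + 2Dt − x² = 0, so t = (√(D² + v²x²) − D)/v².
√(D² + v²x²) = √(1.0² + 0.37² × 34²) = 12.62; v² = 0.1369.
t = (12.62 − 1.0)/0.1369 = 84.9 days (vs. the pure-advection estimate x/v = 91.9 d).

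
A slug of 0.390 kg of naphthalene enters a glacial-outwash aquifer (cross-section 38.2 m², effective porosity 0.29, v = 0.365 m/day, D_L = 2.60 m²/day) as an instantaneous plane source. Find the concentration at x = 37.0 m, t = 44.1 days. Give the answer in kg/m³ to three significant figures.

0.000358 kg/m³

For an instantaneous plane source, C(x,t) = M/(n_e·A·√(4πDt)) · exp(−(x−vt)²/(4Dt)), with n_e·A the pore (flow) area.
Plume center vt = 0.365 × 44.1 = 16.0965 m, so the well at 37.0 m is 20.9035 m downgradient of the peak.
√(4πDt) = 37.96 m, giving peak height M/(n_e·A·√(4πDt)) = 0.390/(0.29 × 38.2 × 37.96) = 0.0009274 kg/m³.
(x−vt)²/(4Dt) = (20.9035)²/(4 × 2.60 × 44.1) = 0.9527; exp(−0.9527) = 0.3857.
C = 0.0009274 × 0.3857 = 0.000358 kg/m³.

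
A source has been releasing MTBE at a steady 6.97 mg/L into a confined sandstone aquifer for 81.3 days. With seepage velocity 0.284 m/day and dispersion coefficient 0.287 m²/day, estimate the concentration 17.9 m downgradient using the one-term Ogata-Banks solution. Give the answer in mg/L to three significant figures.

For a continuous step input, C/C₀ ≈ ½·erfc((x−vt)/(2√(Dt))).
vt = 0.284 × 81.3 = 23.0892 m and 2√(Dt) = 2√(0.287 × 81.3) = 9.661 m.
Argument (x−vt)/(2√(Dt)) = (17.9 − 23.0892)/9.661 = -0.5371; ½·erfc(-0.5371) = 0.7762.
C = 6.97 × 0.7762 = 5.41 mg/L.

5.41 mg/L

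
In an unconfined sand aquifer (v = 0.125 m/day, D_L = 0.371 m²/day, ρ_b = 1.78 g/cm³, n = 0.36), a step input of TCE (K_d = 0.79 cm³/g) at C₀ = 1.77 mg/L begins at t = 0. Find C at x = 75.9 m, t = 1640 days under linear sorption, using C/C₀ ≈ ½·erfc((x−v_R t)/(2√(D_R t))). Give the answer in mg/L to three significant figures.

Retardation factor R = 1 + ρ_b·K_d/n = 1 + 1.78 × 0.79/0.36 = 4.906.
Sorption retards both mechanisms: v_R = v/R = 0.02548 m/day, D_R = D/R = 0.07562 m²/day.
v_R·t = 0.02548 × 1640 = 41.7872 m; 2√(D_R t) = 22.27 m; argument = (75.9 − 41.7872)/22.27 = 1.532.
C = C₀ × ½·erfc(1.532) = 1.77 × 0.01513 = 0.0268 mg/L.

0.0268 mg/L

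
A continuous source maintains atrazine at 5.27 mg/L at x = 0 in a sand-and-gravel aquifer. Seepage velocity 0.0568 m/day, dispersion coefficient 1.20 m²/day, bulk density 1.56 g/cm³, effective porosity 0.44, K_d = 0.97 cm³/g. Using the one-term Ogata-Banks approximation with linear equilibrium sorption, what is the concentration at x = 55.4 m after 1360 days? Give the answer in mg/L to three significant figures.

0.425 mg/L

Retardation factor R = 1 + ρ_b·K_d/n = 1 + 1.56 × 0.97/0.44 = 4.439.
Sorption retards both mechanisms: v_R = v/R = 0.01280 m/day, D_R = D/R = 0.2703 m²/day.
v_R·t = 0.01280 × 1360 = 17.408 m; 2√(D_R t) = 38.35 m; argument = (55.4 − 17.408)/38.35 = 0.9907.
C = C₀ × ½·erfc(0.9907) = 5.27 × 0.08060 = 0.425 mg/L.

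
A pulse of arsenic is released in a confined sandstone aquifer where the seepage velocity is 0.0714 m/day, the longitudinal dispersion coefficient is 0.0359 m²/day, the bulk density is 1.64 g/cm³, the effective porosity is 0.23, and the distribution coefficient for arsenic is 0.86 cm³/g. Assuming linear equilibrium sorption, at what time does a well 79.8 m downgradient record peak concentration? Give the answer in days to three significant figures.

Retardation factor R = 1 + ρ_b·K_d/n = 1 + 1.64 × 0.86/0.23 = 7.132.
Sorption retards both mechanisms: v_R = v/R = 0.01001 m/day, D_R = D/R = 0.005034 m²/day.
Peak time from v_R²t² + 2D_R t − x² = 0: t = (√(D_R² + v_R²x²) − D_R)/v_R².
√(D_R² + v_R²x²) = √(0.005034² + 0.01001² × 79.8²) = 0.7988; v_R² = 0.0001002.
t = (0.7988 − 0.005034)/0.0001002 = 7920 days.

7920 days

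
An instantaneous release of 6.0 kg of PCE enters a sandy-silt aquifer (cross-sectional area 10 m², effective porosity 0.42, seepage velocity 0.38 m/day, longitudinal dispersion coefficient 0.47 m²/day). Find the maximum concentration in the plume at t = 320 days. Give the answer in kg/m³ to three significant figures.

0.0329 kg/m³

The peak of an instantaneous 1D plume sits at x = vt; there the Gaussian factor is 1 and C_max = M/(n_e·A·√(4πDt)), where n_e·A is the pore area the mass is dissolved in.
√(4πDt) = √(4π × 0.47 × 320) = 43.47 m, so C_max = 6.0/(0.42 × 10 × 43.47) = 0.0329 kg/m³.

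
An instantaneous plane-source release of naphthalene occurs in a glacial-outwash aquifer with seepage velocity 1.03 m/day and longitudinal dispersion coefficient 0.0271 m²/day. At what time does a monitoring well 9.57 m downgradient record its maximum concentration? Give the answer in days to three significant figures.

For the 1D instantaneous-source solution, setting ∂C/∂t = 0 at fixed x gives v²t² + 2Dt − x² = 0, so t = (√(D² + v²x²) − D)/v².
√(D² + v²x²) = √(0.0271² + 1.03² × 9.57²) = 9.857; v² = 1.0609.
t = (9.857 − 0.0271)/1.0609 = 9.27 days (vs. the pure-advection estimate x/v = 9.29 d).

9.27 days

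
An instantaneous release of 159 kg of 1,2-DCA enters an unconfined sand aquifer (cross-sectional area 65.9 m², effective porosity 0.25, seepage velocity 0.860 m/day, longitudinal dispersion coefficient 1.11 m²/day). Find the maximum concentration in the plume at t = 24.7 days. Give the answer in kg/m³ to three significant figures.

0.520 kg/m³

The peak of an instantaneous 1D plume sits at x = vt; there the Gaussian factor is 1 and C_max = M/(n_e·A·√(4πDt)), where n_e·A is the pore area the mass is dissolved in.
√(4πDt) = √(4π × 1.11 × 24.7) = 18.56 m, so C_max = 159/(0.25 × 65.9 × 18.56) = 0.520 kg/m³.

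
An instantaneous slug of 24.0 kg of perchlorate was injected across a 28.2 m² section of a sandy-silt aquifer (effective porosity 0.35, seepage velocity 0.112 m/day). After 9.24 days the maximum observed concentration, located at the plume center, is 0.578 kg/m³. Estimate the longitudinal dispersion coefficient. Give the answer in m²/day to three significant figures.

0.152 m²/day

At the plume center C_max = M/(n_e·A·√(4πDt)), so D = M²/(4πt·(n_e·A·C_max)²).
n_e·A·C_max = 0.35 × 28.2 × 0.578 = 5.705 kg/m.
D = 24.0²/(4π × 9.24 × 5.705²) = 0.152 m²/day.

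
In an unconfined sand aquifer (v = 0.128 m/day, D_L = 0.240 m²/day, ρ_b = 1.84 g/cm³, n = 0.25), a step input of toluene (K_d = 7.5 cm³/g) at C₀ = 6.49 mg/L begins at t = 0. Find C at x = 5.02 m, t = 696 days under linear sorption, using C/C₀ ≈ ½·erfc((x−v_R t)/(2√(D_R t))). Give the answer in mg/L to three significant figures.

Retardation factor R = 1 + ρ_b·K_d/n = 1 + 1.84 × 7.5/0.25 = 56.20.
Sorption retards both mechanisms: v_R = v/R = 0.002278 m/day, D_R = D/R = 0.004270 m²/day.
v_R·t = 0.002278 × 696 = 1.585488 m; 2√(D_R t) = 3.448 m; argument = (5.02 − 1.585488)/3.448 = 0.9961.
C = C₀ × ½·erfc(0.9961) = 6.49 × 0.07946 = 0.516 mg/L.

0.516 mg/L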